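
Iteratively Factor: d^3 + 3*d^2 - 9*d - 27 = (d + 3)*(d^2 - 9) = (d - 3)*(d + 3)*(d + 3)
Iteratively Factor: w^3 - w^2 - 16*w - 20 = (w - 5)*(w^2 + 4*w + 4) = (w - 5)*(w + 2)*(w + 2)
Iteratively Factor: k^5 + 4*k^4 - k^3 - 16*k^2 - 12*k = (k + 1)*(k^4 + 3*k^3 - 4*k^2 - 12*k) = (k + 1)*(k + 2)*(k^3 + k^2 - 6*k) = k*(k + 1)*(k + 2)*(k^2 + k - 6) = k*(k - 2)*(k + 1)*(k + 2)*(k + 3)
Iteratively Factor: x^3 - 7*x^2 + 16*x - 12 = (x - 2)*(x^2 - 5*x + 6) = (x - 2)^2*(x - 3)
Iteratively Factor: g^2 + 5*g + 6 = (g + 3)*(g + 2)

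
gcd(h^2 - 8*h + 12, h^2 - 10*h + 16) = h - 2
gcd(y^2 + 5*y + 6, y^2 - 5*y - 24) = y + 3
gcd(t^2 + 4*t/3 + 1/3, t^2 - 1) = t + 1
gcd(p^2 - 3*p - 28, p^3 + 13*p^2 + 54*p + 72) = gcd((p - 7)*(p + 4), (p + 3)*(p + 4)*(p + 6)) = p + 4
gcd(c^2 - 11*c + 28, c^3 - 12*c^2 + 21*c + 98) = c - 7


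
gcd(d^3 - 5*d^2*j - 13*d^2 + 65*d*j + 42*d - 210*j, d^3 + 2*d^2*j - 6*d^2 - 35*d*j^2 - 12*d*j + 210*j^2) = d^2 - 5*d*j - 6*d + 30*j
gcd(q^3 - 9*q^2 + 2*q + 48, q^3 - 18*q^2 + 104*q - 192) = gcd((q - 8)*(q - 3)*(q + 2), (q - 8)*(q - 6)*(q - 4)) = q - 8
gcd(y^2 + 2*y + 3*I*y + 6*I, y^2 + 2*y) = y + 2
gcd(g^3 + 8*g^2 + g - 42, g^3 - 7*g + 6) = g^2 + g - 6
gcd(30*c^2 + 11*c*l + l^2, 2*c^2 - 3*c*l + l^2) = 1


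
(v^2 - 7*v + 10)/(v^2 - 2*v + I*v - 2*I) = (v - 5)/(v + I)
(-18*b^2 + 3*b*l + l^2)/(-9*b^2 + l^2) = (6*b + l)/(3*b + l)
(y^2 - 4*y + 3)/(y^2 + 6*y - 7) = (y - 3)/(y + 7)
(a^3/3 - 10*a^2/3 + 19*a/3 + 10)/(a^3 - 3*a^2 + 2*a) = (a^3 - 10*a^2 + 19*a + 30)/(3*a*(a^2 - 3*a + 2))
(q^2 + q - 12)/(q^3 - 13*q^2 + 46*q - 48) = (q + 4)/(q^2 - 10*q + 16)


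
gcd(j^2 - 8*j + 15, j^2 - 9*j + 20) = j - 5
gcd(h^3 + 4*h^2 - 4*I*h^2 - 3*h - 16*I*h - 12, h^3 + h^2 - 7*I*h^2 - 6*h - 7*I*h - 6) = h - I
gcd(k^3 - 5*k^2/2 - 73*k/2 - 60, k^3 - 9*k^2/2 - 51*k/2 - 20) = k^2 - 11*k/2 - 20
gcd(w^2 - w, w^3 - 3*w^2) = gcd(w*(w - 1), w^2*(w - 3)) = w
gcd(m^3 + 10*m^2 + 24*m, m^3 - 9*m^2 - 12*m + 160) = m + 4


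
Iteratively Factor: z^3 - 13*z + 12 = (z - 3)*(z^2 + 3*z - 4) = (z - 3)*(z + 4)*(z - 1)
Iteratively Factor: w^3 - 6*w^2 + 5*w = (w - 1)*(w^2 - 5*w) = w*(w - 1)*(w - 5)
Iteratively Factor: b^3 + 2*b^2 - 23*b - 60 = (b - 5)*(b^2 + 7*b + 12) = (b - 5)*(b + 3)*(b + 4)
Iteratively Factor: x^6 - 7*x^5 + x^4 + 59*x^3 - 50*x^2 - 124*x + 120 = (x - 2)*(x^5 - 5*x^4 - 9*x^3 + 41*x^2 + 32*x - 60) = (x - 2)*(x + 2)*(x^4 - 7*x^3 + 5*x^2 + 31*x - 30) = (x - 2)*(x + 2)^2*(x^3 - 9*x^2 + 23*x - 15) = (x - 2)*(x - 1)*(x + 2)^2*(x^2 - 8*x + 15) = (x - 5)*(x - 2)*(x - 1)*(x + 2)^2*(x - 3)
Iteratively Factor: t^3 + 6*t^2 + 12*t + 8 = (t + 2)*(t^2 + 4*t + 4) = (t + 2)^2*(t + 2)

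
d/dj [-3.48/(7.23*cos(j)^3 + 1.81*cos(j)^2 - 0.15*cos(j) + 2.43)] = (-75.4812*cos(j)^2 - 12.5976*cos(j) + 0.522)*sin(j)/(7.23*cos(j)^3 + 1.81*cos(j)^2 - 0.15*cos(j) + 2.43)^2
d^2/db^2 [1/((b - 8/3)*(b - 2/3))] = 486*(9*b^2 - 30*b + 28)/(729*b^6 - 7290*b^5 + 28188*b^4 - 52920*b^3 + 50112*b^2 - 23040*b + 4096)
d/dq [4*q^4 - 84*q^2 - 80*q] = 16*q^3 - 168*q - 80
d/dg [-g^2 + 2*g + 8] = 2 - 2*g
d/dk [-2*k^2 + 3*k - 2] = 3 - 4*k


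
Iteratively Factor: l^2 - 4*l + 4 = (l - 2)*(l - 2)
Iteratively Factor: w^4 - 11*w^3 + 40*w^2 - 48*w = (w - 4)*(w^3 - 7*w^2 + 12*w) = w*(w - 4)*(w^2 - 7*w + 12) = w*(w - 4)*(w - 3)*(w - 4)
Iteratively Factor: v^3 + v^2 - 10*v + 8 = (v - 1)*(v^2 + 2*v - 8) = (v - 2)*(v - 1)*(v + 4)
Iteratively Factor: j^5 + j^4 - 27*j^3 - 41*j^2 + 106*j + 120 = (j - 5)*(j^4 + 6*j^3 + 3*j^2 - 26*j - 24) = (j - 5)*(j + 1)*(j^3 + 5*j^2 - 2*j - 24) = (j - 5)*(j + 1)*(j + 3)*(j^2 + 2*j - 8) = (j - 5)*(j + 1)*(j + 3)*(j + 4)*(j - 2)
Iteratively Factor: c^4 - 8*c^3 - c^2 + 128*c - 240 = (c - 4)*(c^3 - 4*c^2 - 17*c + 60) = (c - 4)*(c + 4)*(c^2 - 8*c + 15) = (c - 5)*(c - 4)*(c + 4)*(c - 3)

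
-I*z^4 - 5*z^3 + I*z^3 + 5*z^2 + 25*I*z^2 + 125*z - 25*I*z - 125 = (z - 5)*(z + 5)*(z - 5*I)*(-I*z + I)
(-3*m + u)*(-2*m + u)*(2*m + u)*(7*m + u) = 84*m^4 - 16*m^3*u - 25*m^2*u^2 + 4*m*u^3 + u^4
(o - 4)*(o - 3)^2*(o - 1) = o^4 - 11*o^3 + 43*o^2 - 69*o + 36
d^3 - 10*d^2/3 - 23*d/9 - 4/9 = (d - 4)*(d + 1/3)^2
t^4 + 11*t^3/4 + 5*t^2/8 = t^2*(t + 1/4)*(t + 5/2)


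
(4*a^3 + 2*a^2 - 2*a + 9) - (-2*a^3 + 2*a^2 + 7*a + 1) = 6*a^3 - 9*a + 8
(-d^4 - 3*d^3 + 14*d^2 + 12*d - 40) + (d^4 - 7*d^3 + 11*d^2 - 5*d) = -10*d^3 + 25*d^2 + 7*d - 40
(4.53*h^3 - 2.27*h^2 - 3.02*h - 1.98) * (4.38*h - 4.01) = 19.8414*h^4 - 28.1079*h^3 - 4.1249*h^2 + 3.4378*h + 7.9398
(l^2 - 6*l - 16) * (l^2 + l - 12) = l^4 - 5*l^3 - 34*l^2 + 56*l + 192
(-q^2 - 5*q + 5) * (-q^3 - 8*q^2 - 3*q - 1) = q^5 + 13*q^4 + 38*q^3 - 24*q^2 - 10*q - 5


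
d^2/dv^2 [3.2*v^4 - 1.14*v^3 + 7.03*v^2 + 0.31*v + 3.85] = 38.4*v^2 - 6.84*v + 14.06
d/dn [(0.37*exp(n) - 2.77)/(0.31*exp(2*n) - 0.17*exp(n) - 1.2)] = (-0.1147*exp(2*n) + 1.7174*exp(n) - 0.9149)*exp(n)/(0.0961*exp(4*n) - 0.1054*exp(3*n) - 0.7151*exp(2*n) + 0.408*exp(n) + 1.44)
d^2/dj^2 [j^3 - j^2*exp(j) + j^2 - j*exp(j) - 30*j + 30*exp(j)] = -j^2*exp(j) - 5*j*exp(j) + 6*j + 26*exp(j) + 2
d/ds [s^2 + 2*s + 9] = 2*s + 2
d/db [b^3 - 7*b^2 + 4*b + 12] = 3*b^2 - 14*b + 4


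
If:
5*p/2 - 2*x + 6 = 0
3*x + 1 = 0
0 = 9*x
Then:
No Solution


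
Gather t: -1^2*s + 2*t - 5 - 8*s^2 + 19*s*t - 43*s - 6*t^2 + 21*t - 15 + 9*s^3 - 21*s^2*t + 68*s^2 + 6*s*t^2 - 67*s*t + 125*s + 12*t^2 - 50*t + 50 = 9*s^3 + 60*s^2 + 81*s + t^2*(6*s + 6) + t*(-21*s^2 - 48*s - 27) + 30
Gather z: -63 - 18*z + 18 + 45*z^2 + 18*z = 45*z^2 - 45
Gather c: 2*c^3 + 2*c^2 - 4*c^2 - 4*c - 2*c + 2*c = 2*c^3 - 2*c^2 - 4*c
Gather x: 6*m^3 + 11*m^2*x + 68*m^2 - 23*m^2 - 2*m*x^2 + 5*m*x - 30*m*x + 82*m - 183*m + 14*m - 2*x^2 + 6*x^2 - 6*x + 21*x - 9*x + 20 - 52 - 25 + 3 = 6*m^3 + 45*m^2 - 87*m + x^2*(4 - 2*m) + x*(11*m^2 - 25*m + 6) - 54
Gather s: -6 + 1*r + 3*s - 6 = r + 3*s - 12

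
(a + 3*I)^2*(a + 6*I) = a^3 + 12*I*a^2 - 45*a - 54*I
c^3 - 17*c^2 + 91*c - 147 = (c - 7)^2*(c - 3)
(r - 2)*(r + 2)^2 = r^3 + 2*r^2 - 4*r - 8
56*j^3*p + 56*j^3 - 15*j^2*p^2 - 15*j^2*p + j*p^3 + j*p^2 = (-8*j + p)*(-7*j + p)*(j*p + j)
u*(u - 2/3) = u^2 - 2*u/3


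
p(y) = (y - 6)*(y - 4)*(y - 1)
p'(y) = (y - 6)*(y - 4) + (y - 6)*(y - 1) + (y - 4)*(y - 1)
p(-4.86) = -563.85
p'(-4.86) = 211.78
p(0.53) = -8.92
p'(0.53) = 23.18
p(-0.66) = -51.52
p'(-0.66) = 49.83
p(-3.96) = -393.24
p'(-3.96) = 168.16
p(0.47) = -10.35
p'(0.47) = 24.32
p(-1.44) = -98.76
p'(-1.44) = 71.90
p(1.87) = 7.65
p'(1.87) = 3.35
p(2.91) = 6.43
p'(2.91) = -4.62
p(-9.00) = -1950.00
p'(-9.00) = 475.00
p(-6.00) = -840.00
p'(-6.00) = 274.00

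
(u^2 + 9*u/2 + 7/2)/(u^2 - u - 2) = (u + 7/2)/(u - 2)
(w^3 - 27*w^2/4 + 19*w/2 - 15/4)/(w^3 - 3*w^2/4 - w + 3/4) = (w - 5)/(w + 1)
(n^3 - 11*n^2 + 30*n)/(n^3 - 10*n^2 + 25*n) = (n - 6)/(n - 5)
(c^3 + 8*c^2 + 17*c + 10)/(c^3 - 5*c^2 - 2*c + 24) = (c^2 + 6*c + 5)/(c^2 - 7*c + 12)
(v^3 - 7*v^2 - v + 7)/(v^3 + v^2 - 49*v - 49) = (v - 1)/(v + 7)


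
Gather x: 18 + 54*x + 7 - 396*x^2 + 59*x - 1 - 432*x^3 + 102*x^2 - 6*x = -432*x^3 - 294*x^2 + 107*x + 24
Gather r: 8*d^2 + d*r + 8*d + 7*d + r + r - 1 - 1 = 8*d^2 + 15*d + r*(d + 2) - 2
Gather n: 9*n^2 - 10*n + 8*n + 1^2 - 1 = 9*n^2 - 2*n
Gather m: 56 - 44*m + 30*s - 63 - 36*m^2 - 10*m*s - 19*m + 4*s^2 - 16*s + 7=-36*m^2 + m*(-10*s - 63) + 4*s^2 + 14*s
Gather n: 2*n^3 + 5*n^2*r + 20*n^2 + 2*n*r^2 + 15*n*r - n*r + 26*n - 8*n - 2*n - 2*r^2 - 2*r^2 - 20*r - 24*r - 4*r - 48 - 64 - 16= 2*n^3 + n^2*(5*r + 20) + n*(2*r^2 + 14*r + 16) - 4*r^2 - 48*r - 128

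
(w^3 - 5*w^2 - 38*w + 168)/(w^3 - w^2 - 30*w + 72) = (w - 7)/(w - 3)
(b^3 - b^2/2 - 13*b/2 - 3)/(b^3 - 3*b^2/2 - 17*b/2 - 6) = (-2*b^3 + b^2 + 13*b + 6)/(-2*b^3 + 3*b^2 + 17*b + 12)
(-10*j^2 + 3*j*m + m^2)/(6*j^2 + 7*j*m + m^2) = (-10*j^2 + 3*j*m + m^2)/(6*j^2 + 7*j*m + m^2)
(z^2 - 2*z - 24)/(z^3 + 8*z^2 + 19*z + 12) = (z - 6)/(z^2 + 4*z + 3)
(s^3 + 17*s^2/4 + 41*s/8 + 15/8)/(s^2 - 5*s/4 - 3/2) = (2*s^2 + 7*s + 5)/(2*(s - 2))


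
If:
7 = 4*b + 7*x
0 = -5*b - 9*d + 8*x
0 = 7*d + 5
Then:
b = 101/67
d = -5/7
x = 65/469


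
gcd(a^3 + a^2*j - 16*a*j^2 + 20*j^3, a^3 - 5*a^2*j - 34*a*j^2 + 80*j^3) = a^2 + 3*a*j - 10*j^2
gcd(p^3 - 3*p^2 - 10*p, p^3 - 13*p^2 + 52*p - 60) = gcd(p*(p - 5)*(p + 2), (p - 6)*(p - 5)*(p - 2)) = p - 5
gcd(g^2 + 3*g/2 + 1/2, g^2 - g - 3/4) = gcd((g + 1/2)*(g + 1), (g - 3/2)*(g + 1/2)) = g + 1/2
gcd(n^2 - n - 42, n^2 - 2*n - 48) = n + 6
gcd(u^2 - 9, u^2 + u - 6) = u + 3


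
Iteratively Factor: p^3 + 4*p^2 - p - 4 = (p - 1)*(p^2 + 5*p + 4) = (p - 1)*(p + 1)*(p + 4)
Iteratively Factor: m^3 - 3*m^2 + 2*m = (m - 1)*(m^2 - 2*m) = (m - 2)*(m - 1)*(m)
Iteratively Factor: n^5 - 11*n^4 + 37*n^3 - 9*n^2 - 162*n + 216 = (n - 3)*(n^4 - 8*n^3 + 13*n^2 + 30*n - 72) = (n - 4)*(n - 3)*(n^3 - 4*n^2 - 3*n + 18) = (n - 4)*(n - 3)^2*(n^2 - n - 6) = (n - 4)*(n - 3)^3*(n + 2)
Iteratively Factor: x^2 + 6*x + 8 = (x + 4)*(x + 2)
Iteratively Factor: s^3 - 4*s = (s + 2)*(s^2 - 2*s) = (s - 2)*(s + 2)*(s)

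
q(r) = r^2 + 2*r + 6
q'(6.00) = 14.00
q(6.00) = 54.00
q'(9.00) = 20.00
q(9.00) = 105.00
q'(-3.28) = -4.56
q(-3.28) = 10.20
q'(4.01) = 10.02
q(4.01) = 30.10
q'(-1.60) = -1.20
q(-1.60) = 5.36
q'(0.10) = 2.20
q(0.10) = 6.21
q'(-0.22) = 1.56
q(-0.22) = 5.61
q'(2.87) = 7.74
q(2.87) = 19.98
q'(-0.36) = 1.28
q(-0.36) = 5.41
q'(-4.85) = -7.70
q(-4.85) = 19.82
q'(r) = 2*r + 2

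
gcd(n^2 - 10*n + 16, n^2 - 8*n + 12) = n - 2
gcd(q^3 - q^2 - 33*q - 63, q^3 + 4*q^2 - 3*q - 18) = q^2 + 6*q + 9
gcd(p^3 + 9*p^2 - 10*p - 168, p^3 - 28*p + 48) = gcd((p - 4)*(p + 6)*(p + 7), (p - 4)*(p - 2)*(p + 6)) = p^2 + 2*p - 24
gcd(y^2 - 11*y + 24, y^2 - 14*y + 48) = y - 8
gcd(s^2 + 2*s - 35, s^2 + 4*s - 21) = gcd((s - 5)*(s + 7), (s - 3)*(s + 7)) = s + 7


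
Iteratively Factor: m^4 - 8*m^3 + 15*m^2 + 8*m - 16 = (m - 4)*(m^3 - 4*m^2 - m + 4) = (m - 4)^2*(m^2 - 1) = (m - 4)^2*(m - 1)*(m + 1)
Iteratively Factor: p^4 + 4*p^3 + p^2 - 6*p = (p + 3)*(p^3 + p^2 - 2*p) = (p - 1)*(p + 3)*(p^2 + 2*p) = p*(p - 1)*(p + 3)*(p + 2)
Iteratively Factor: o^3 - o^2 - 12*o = (o)*(o^2 - o - 12) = o*(o + 3)*(o - 4)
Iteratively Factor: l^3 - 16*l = (l)*(l^2 - 16) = l*(l + 4)*(l - 4)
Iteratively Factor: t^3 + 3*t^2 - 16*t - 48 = (t + 4)*(t^2 - t - 12) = (t + 3)*(t + 4)*(t - 4)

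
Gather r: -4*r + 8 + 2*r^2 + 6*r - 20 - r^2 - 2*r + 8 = r^2 - 4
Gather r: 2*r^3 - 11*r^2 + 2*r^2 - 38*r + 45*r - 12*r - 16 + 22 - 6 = 2*r^3 - 9*r^2 - 5*r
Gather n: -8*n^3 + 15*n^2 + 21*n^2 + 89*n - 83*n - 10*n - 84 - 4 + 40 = -8*n^3 + 36*n^2 - 4*n - 48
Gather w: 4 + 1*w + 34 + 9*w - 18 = 10*w + 20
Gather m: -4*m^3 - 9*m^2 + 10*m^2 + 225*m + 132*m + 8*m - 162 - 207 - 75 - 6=-4*m^3 + m^2 + 365*m - 450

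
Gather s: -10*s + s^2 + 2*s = s^2 - 8*s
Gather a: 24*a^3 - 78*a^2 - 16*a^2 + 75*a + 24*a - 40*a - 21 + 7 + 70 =24*a^3 - 94*a^2 + 59*a + 56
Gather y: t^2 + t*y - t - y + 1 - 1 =t^2 - t + y*(t - 1)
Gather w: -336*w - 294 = -336*w - 294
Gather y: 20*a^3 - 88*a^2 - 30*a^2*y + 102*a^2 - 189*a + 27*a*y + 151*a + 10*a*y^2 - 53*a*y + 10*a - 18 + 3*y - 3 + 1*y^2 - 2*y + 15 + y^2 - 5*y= 20*a^3 + 14*a^2 - 28*a + y^2*(10*a + 2) + y*(-30*a^2 - 26*a - 4) - 6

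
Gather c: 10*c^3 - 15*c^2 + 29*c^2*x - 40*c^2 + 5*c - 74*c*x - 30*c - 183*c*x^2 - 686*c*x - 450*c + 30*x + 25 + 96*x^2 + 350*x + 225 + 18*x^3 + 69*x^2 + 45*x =10*c^3 + c^2*(29*x - 55) + c*(-183*x^2 - 760*x - 475) + 18*x^3 + 165*x^2 + 425*x + 250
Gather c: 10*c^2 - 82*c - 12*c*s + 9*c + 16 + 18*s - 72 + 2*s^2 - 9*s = 10*c^2 + c*(-12*s - 73) + 2*s^2 + 9*s - 56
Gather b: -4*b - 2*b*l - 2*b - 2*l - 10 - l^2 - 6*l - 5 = b*(-2*l - 6) - l^2 - 8*l - 15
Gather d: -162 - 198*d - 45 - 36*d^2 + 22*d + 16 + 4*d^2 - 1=-32*d^2 - 176*d - 192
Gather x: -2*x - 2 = -2*x - 2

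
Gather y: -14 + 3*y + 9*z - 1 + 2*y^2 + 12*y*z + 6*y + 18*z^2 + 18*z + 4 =2*y^2 + y*(12*z + 9) + 18*z^2 + 27*z - 11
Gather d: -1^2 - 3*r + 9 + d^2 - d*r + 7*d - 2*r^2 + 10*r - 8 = d^2 + d*(7 - r) - 2*r^2 + 7*r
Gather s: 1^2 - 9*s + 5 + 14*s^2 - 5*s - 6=14*s^2 - 14*s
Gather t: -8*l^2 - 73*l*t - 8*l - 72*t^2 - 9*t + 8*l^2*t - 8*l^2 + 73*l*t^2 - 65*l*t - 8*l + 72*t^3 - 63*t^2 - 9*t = -16*l^2 - 16*l + 72*t^3 + t^2*(73*l - 135) + t*(8*l^2 - 138*l - 18)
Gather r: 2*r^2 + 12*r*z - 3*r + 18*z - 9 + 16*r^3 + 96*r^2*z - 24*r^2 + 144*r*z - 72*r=16*r^3 + r^2*(96*z - 22) + r*(156*z - 75) + 18*z - 9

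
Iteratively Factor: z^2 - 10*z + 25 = (z - 5)*(z - 5)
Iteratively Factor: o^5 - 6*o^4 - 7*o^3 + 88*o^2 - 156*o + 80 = (o - 5)*(o^4 - o^3 - 12*o^2 + 28*o - 16) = (o - 5)*(o - 2)*(o^3 + o^2 - 10*o + 8) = (o - 5)*(o - 2)*(o + 4)*(o^2 - 3*o + 2) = (o - 5)*(o - 2)^2*(o + 4)*(o - 1)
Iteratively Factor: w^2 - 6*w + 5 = (w - 5)*(w - 1)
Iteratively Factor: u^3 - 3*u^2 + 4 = (u - 2)*(u^2 - u - 2) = (u - 2)^2*(u + 1)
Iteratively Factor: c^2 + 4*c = (c)*(c + 4)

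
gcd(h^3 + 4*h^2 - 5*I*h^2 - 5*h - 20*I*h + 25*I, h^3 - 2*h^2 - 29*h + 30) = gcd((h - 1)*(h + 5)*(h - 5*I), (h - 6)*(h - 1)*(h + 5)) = h^2 + 4*h - 5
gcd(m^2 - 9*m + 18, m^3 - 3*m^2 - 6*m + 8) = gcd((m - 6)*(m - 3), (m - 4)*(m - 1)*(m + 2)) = 1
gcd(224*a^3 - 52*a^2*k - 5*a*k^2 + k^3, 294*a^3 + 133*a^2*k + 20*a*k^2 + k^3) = 7*a + k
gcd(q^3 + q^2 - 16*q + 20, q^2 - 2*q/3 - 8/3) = q - 2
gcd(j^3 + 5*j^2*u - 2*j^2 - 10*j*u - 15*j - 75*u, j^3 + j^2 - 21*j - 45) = j^2 - 2*j - 15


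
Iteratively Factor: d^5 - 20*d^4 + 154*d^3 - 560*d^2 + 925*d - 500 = (d - 1)*(d^4 - 19*d^3 + 135*d^2 - 425*d + 500) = (d - 5)*(d - 1)*(d^3 - 14*d^2 + 65*d - 100) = (d - 5)*(d - 4)*(d - 1)*(d^2 - 10*d + 25) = (d - 5)^2*(d - 4)*(d - 1)*(d - 5)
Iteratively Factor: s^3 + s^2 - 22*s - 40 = (s + 4)*(s^2 - 3*s - 10) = (s - 5)*(s + 4)*(s + 2)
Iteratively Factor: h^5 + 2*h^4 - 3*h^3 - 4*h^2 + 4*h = (h)*(h^4 + 2*h^3 - 3*h^2 - 4*h + 4) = h*(h + 2)*(h^3 - 3*h + 2) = h*(h + 2)^2*(h^2 - 2*h + 1) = h*(h - 1)*(h + 2)^2*(h - 1)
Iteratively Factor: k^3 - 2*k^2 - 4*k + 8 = (k + 2)*(k^2 - 4*k + 4) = (k - 2)*(k + 2)*(k - 2)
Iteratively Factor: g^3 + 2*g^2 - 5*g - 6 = (g + 3)*(g^2 - g - 2) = (g + 1)*(g + 3)*(g - 2)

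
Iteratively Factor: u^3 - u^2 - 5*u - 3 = (u + 1)*(u^2 - 2*u - 3) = (u - 3)*(u + 1)*(u + 1)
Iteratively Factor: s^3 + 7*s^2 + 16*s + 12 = (s + 2)*(s^2 + 5*s + 6) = (s + 2)*(s + 3)*(s + 2)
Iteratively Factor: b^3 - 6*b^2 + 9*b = (b)*(b^2 - 6*b + 9) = b*(b - 3)*(b - 3)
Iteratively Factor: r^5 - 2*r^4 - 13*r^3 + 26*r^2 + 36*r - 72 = (r + 2)*(r^4 - 4*r^3 - 5*r^2 + 36*r - 36) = (r - 2)*(r + 2)*(r^3 - 2*r^2 - 9*r + 18) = (r - 3)*(r - 2)*(r + 2)*(r^2 + r - 6) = (r - 3)*(r - 2)^2*(r + 2)*(r + 3)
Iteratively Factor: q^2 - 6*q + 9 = (q - 3)*(q - 3)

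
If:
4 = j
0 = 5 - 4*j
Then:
No Solution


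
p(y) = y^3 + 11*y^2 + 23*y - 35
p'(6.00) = 263.00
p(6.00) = 715.00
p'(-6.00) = -1.00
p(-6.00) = 7.00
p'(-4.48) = -15.35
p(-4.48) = -7.18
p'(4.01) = 159.46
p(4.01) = 298.59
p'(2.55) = 98.61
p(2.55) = 111.76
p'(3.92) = 155.34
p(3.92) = 284.43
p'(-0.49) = 12.94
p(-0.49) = -43.75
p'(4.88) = 201.80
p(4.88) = 455.41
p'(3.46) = 135.03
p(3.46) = 217.69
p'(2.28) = 88.76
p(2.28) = 86.47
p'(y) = 3*y^2 + 22*y + 23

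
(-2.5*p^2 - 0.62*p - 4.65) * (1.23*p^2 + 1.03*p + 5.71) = -3.075*p^4 - 3.3376*p^3 - 20.6331*p^2 - 8.3297*p - 26.5515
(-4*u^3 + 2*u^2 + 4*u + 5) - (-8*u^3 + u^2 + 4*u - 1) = 4*u^3 + u^2 + 6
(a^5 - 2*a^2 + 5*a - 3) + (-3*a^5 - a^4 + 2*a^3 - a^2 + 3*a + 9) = -2*a^5 - a^4 + 2*a^3 - 3*a^2 + 8*a + 6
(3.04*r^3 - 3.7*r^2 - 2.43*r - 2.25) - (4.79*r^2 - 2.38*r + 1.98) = 3.04*r^3 - 8.49*r^2 - 0.0500000000000003*r - 4.23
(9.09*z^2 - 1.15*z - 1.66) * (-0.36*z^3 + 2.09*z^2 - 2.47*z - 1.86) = -3.2724*z^5 + 19.4121*z^4 - 24.2582*z^3 - 17.5363*z^2 + 6.2392*z + 3.0876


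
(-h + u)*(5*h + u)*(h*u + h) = -5*h^3*u - 5*h^3 + 4*h^2*u^2 + 4*h^2*u + h*u^3 + h*u^2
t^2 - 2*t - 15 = (t - 5)*(t + 3)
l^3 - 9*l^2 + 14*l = l*(l - 7)*(l - 2)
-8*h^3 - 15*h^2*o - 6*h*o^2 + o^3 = (-8*h + o)*(h + o)^2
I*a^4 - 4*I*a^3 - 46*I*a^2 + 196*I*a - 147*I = (a - 7)*(a - 3)*(a + 7)*(I*a - I)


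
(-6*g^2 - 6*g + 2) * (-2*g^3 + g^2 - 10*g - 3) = 12*g^5 + 6*g^4 + 50*g^3 + 80*g^2 - 2*g - 6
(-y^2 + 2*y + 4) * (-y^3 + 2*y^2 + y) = y^5 - 4*y^4 - y^3 + 10*y^2 + 4*y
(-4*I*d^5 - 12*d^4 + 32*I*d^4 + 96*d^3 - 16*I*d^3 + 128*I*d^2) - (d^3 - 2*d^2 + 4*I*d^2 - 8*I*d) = -4*I*d^5 - 12*d^4 + 32*I*d^4 + 95*d^3 - 16*I*d^3 + 2*d^2 + 124*I*d^2 + 8*I*d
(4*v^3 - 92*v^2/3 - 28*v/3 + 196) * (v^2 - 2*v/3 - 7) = 4*v^5 - 100*v^4/3 - 152*v^3/9 + 3752*v^2/9 - 196*v/3 - 1372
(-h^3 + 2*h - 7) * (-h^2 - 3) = h^5 + h^3 + 7*h^2 - 6*h + 21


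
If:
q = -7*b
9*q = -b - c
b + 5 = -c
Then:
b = -5/63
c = -310/63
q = 5/9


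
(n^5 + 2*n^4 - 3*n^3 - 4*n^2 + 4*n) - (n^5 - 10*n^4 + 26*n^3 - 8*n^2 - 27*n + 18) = 12*n^4 - 29*n^3 + 4*n^2 + 31*n - 18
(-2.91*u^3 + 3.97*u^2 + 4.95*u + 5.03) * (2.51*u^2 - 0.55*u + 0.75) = -7.3041*u^5 + 11.5652*u^4 + 8.0585*u^3 + 12.8803*u^2 + 0.946*u + 3.7725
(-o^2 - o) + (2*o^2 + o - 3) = o^2 - 3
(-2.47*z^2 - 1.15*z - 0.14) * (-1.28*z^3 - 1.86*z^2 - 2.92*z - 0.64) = 3.1616*z^5 + 6.0662*z^4 + 9.5306*z^3 + 5.1992*z^2 + 1.1448*z + 0.0896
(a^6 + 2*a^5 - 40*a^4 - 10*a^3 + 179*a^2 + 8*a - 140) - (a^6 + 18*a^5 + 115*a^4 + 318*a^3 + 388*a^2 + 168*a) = -16*a^5 - 155*a^4 - 328*a^3 - 209*a^2 - 160*a - 140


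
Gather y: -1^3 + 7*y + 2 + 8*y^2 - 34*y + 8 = 8*y^2 - 27*y + 9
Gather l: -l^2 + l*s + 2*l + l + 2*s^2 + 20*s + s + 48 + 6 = -l^2 + l*(s + 3) + 2*s^2 + 21*s + 54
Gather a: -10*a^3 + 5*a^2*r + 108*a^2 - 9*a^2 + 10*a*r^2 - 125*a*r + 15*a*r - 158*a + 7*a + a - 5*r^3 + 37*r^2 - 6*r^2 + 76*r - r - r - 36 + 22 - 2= -10*a^3 + a^2*(5*r + 99) + a*(10*r^2 - 110*r - 150) - 5*r^3 + 31*r^2 + 74*r - 16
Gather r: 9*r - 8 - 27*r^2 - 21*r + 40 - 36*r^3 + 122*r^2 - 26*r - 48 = -36*r^3 + 95*r^2 - 38*r - 16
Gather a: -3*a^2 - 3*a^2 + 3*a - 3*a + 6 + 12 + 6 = 24 - 6*a^2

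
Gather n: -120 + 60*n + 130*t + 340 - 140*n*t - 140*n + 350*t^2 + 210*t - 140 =n*(-140*t - 80) + 350*t^2 + 340*t + 80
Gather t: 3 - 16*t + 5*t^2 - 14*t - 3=5*t^2 - 30*t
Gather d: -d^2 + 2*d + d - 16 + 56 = -d^2 + 3*d + 40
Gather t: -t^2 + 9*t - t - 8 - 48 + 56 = -t^2 + 8*t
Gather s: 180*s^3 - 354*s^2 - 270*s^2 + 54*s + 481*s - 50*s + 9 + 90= 180*s^3 - 624*s^2 + 485*s + 99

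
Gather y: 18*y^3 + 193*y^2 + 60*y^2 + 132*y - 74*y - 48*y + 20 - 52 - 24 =18*y^3 + 253*y^2 + 10*y - 56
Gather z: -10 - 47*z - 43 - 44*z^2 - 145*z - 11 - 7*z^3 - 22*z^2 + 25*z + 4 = -7*z^3 - 66*z^2 - 167*z - 60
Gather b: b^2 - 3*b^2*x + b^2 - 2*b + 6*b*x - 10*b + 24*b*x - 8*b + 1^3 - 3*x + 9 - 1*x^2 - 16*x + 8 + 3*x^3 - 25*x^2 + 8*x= b^2*(2 - 3*x) + b*(30*x - 20) + 3*x^3 - 26*x^2 - 11*x + 18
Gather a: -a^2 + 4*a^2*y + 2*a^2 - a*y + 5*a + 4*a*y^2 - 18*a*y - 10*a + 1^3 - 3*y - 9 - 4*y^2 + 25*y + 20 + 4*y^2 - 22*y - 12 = a^2*(4*y + 1) + a*(4*y^2 - 19*y - 5)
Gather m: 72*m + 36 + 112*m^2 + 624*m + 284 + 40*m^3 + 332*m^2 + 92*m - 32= 40*m^3 + 444*m^2 + 788*m + 288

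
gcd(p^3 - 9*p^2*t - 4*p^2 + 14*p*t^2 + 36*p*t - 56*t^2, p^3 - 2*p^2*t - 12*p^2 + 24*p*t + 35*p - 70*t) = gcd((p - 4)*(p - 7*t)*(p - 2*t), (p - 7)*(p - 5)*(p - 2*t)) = p - 2*t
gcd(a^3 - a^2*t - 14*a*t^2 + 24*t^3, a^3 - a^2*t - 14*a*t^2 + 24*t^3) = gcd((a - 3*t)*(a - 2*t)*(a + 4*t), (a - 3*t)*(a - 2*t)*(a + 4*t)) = a^3 - a^2*t - 14*a*t^2 + 24*t^3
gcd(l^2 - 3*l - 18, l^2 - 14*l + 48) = l - 6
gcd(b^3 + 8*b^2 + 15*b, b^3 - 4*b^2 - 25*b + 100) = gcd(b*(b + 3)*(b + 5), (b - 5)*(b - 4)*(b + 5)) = b + 5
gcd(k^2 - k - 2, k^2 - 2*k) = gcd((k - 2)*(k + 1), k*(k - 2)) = k - 2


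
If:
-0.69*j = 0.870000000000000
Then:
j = -1.26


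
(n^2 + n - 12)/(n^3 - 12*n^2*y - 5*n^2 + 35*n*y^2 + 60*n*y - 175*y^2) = (n^2 + n - 12)/(n^3 - 12*n^2*y - 5*n^2 + 35*n*y^2 + 60*n*y - 175*y^2)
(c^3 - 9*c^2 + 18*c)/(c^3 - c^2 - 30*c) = (c - 3)/(c + 5)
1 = 1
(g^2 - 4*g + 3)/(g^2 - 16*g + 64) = (g^2 - 4*g + 3)/(g^2 - 16*g + 64)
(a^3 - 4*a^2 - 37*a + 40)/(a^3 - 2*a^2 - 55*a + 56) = (a + 5)/(a + 7)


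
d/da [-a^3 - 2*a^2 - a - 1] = -3*a^2 - 4*a - 1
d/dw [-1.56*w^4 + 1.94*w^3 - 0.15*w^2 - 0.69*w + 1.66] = -6.24*w^3 + 5.82*w^2 - 0.3*w - 0.69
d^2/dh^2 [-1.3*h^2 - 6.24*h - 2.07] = -2.60000000000000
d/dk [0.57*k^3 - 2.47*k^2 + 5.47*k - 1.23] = 1.71*k^2 - 4.94*k + 5.47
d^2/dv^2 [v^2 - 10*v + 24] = 2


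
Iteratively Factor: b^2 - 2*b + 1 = (b - 1)*(b - 1)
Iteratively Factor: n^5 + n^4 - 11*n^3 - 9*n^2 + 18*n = (n - 1)*(n^4 + 2*n^3 - 9*n^2 - 18*n) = (n - 1)*(n + 3)*(n^3 - n^2 - 6*n) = (n - 3)*(n - 1)*(n + 3)*(n^2 + 2*n) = n*(n - 3)*(n - 1)*(n + 3)*(n + 2)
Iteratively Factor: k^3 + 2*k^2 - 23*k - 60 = (k + 3)*(k^2 - k - 20) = (k - 5)*(k + 3)*(k + 4)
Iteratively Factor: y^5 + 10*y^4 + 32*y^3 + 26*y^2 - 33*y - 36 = (y + 1)*(y^4 + 9*y^3 + 23*y^2 + 3*y - 36) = (y + 1)*(y + 4)*(y^3 + 5*y^2 + 3*y - 9) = (y + 1)*(y + 3)*(y + 4)*(y^2 + 2*y - 3) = (y - 1)*(y + 1)*(y + 3)*(y + 4)*(y + 3)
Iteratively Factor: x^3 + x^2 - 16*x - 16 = (x + 4)*(x^2 - 3*x - 4) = (x - 4)*(x + 4)*(x + 1)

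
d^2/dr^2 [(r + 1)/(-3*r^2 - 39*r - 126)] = 2*(-(r + 1)*(2*r + 13)^2 + (3*r + 14)*(r^2 + 13*r + 42))/(3*(r^2 + 13*r + 42)^3)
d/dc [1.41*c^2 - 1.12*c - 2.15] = 2.82*c - 1.12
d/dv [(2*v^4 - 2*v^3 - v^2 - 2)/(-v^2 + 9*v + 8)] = (-4*v^5 + 56*v^4 + 28*v^3 - 57*v^2 - 20*v + 18)/(v^4 - 18*v^3 + 65*v^2 + 144*v + 64)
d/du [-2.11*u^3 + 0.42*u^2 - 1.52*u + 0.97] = -6.33*u^2 + 0.84*u - 1.52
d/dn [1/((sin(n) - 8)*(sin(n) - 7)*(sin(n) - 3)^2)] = (-4*sin(n)^2 + 51*sin(n) - 157)*cos(n)/((sin(n) - 8)^2*(sin(n) - 7)^2*(sin(n) - 3)^3)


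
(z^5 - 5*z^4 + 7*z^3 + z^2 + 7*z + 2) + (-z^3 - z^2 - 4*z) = z^5 - 5*z^4 + 6*z^3 + 3*z + 2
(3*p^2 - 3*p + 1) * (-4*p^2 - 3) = -12*p^4 + 12*p^3 - 13*p^2 + 9*p - 3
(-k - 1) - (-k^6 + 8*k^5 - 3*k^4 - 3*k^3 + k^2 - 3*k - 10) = k^6 - 8*k^5 + 3*k^4 + 3*k^3 - k^2 + 2*k + 9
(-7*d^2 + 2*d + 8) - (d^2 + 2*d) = 8 - 8*d^2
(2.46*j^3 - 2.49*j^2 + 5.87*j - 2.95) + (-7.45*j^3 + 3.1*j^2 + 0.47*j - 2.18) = -4.99*j^3 + 0.61*j^2 + 6.34*j - 5.13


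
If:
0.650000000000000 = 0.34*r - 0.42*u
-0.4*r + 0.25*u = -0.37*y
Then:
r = 1.87228915662651*y - 1.9578313253012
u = 1.51566265060241*y - 3.13253012048193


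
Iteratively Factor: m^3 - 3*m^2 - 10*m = (m - 5)*(m^2 + 2*m) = m*(m - 5)*(m + 2)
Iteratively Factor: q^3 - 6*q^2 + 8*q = (q - 4)*(q^2 - 2*q) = (q - 4)*(q - 2)*(q)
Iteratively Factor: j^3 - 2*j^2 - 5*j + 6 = (j - 1)*(j^2 - j - 6) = (j - 1)*(j + 2)*(j - 3)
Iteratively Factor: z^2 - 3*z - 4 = (z - 4)*(z + 1)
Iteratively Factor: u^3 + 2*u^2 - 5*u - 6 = (u + 1)*(u^2 + u - 6) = (u - 2)*(u + 1)*(u + 3)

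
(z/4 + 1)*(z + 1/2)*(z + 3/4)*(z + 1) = z^4/4 + 25*z^3/16 + 85*z^2/32 + 55*z/32 + 3/8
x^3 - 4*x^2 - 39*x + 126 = (x - 7)*(x - 3)*(x + 6)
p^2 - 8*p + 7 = (p - 7)*(p - 1)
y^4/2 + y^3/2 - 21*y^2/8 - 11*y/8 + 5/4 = (y/2 + 1/2)*(y - 2)*(y - 1/2)*(y + 5/2)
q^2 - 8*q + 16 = (q - 4)^2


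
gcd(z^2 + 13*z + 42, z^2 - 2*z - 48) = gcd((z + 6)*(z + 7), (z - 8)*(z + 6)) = z + 6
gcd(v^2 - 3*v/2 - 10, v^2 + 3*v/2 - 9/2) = 1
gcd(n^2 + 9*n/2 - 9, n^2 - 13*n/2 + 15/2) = n - 3/2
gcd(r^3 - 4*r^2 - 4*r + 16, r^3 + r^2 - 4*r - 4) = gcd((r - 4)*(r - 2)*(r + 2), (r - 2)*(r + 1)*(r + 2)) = r^2 - 4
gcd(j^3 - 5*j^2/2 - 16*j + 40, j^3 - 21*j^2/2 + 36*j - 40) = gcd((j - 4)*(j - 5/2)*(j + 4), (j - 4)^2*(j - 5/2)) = j^2 - 13*j/2 + 10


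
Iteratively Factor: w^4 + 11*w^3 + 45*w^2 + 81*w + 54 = (w + 2)*(w^3 + 9*w^2 + 27*w + 27) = (w + 2)*(w + 3)*(w^2 + 6*w + 9) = (w + 2)*(w + 3)^2*(w + 3)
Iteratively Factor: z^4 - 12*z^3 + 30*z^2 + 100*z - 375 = (z - 5)*(z^3 - 7*z^2 - 5*z + 75) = (z - 5)^2*(z^2 - 2*z - 15) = (z - 5)^2*(z + 3)*(z - 5)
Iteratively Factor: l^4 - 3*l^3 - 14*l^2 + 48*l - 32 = (l - 4)*(l^3 + l^2 - 10*l + 8) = (l - 4)*(l - 2)*(l^2 + 3*l - 4) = (l - 4)*(l - 2)*(l - 1)*(l + 4)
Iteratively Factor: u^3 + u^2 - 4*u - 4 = (u + 2)*(u^2 - u - 2) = (u - 2)*(u + 2)*(u + 1)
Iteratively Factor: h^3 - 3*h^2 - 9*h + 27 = (h - 3)*(h^2 - 9) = (h - 3)*(h + 3)*(h - 3)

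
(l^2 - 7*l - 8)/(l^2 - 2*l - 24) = (-l^2 + 7*l + 8)/(-l^2 + 2*l + 24)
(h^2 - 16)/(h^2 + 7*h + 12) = (h - 4)/(h + 3)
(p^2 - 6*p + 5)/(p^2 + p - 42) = (p^2 - 6*p + 5)/(p^2 + p - 42)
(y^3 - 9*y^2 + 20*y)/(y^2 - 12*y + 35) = y*(y - 4)/(y - 7)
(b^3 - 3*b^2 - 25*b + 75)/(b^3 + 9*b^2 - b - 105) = (b - 5)/(b + 7)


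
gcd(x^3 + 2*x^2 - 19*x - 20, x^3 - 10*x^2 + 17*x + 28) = x^2 - 3*x - 4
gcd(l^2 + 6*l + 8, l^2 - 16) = l + 4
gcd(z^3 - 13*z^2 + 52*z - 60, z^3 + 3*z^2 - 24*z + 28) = z - 2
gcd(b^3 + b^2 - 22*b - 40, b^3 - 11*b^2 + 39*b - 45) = b - 5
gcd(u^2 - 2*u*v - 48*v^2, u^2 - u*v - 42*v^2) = u + 6*v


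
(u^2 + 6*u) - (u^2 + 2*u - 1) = 4*u + 1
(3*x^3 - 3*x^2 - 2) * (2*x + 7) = 6*x^4 + 15*x^3 - 21*x^2 - 4*x - 14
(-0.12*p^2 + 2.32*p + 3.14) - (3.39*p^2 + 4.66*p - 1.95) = -3.51*p^2 - 2.34*p + 5.09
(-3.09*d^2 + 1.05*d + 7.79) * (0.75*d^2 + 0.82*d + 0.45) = -2.3175*d^4 - 1.7463*d^3 + 5.313*d^2 + 6.8603*d + 3.5055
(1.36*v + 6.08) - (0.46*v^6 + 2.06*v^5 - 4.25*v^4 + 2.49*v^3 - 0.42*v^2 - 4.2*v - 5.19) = -0.46*v^6 - 2.06*v^5 + 4.25*v^4 - 2.49*v^3 + 0.42*v^2 + 5.56*v + 11.27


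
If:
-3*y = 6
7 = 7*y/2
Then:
No Solution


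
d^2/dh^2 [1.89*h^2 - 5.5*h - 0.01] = 3.78000000000000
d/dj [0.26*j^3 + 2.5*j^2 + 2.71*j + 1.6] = 0.78*j^2 + 5.0*j + 2.71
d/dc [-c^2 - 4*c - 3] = -2*c - 4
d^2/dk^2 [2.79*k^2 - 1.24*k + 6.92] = 5.58000000000000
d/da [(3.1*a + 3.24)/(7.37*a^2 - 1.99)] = (22.847*a^2 - 14.74*a*(3.1*a + 3.24) - 6.169)/(7.37*a^2 - 1.99)^2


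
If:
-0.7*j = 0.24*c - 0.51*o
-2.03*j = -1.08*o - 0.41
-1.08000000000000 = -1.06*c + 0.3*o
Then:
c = 2.59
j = 3.15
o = 5.54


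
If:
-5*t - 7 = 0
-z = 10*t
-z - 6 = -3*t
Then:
No Solution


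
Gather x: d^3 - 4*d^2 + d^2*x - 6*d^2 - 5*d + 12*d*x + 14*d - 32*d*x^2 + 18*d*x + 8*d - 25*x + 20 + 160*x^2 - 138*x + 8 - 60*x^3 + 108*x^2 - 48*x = d^3 - 10*d^2 + 17*d - 60*x^3 + x^2*(268 - 32*d) + x*(d^2 + 30*d - 211) + 28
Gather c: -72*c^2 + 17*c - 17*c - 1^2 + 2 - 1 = -72*c^2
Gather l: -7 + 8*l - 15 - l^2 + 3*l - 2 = -l^2 + 11*l - 24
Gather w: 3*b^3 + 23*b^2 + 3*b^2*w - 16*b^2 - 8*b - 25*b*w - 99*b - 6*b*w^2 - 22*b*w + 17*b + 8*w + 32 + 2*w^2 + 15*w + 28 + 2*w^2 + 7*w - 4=3*b^3 + 7*b^2 - 90*b + w^2*(4 - 6*b) + w*(3*b^2 - 47*b + 30) + 56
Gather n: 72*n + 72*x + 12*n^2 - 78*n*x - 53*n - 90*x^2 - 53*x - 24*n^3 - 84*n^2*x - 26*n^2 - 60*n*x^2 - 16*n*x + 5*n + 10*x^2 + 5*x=-24*n^3 + n^2*(-84*x - 14) + n*(-60*x^2 - 94*x + 24) - 80*x^2 + 24*x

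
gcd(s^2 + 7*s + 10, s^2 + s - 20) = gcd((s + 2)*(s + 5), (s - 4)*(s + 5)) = s + 5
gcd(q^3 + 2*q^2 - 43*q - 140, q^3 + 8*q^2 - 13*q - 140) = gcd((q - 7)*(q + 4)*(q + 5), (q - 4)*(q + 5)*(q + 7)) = q + 5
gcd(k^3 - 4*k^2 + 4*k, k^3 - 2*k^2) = k^2 - 2*k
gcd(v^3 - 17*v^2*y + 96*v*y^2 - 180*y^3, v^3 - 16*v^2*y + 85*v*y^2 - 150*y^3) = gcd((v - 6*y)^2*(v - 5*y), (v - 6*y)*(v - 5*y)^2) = v^2 - 11*v*y + 30*y^2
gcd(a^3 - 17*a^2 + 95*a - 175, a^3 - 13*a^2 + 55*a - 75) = a^2 - 10*a + 25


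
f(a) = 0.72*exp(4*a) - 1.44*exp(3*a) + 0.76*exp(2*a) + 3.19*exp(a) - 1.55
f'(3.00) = 434405.76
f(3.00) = 105884.14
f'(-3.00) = 0.16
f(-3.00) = -1.39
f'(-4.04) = 0.06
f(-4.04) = -1.49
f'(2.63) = 95501.99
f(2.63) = 23018.92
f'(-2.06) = 0.42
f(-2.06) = -1.13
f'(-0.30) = 2.31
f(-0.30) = 0.86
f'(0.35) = 6.92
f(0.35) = 3.31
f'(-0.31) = 2.29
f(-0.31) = 0.84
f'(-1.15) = 1.05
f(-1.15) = -0.50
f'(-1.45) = 0.78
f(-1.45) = -0.78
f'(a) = 2.88*exp(4*a) - 4.32*exp(3*a) + 1.52*exp(2*a) + 3.19*exp(a) = (2.88*exp(3*a) - 4.32*exp(2*a) + 1.52*exp(a) + 3.19)*exp(a)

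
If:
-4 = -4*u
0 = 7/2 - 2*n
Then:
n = 7/4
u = 1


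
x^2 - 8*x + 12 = (x - 6)*(x - 2)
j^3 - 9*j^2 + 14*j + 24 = (j - 6)*(j - 4)*(j + 1)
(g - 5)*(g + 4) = g^2 - g - 20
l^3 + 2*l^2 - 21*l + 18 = (l - 3)*(l - 1)*(l + 6)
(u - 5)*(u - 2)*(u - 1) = u^3 - 8*u^2 + 17*u - 10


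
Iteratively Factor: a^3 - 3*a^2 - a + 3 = (a - 1)*(a^2 - 2*a - 3) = (a - 3)*(a - 1)*(a + 1)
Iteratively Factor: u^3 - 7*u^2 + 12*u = (u)*(u^2 - 7*u + 12) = u*(u - 4)*(u - 3)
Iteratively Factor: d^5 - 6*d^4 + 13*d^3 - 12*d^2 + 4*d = (d)*(d^4 - 6*d^3 + 13*d^2 - 12*d + 4) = d*(d - 2)*(d^3 - 4*d^2 + 5*d - 2) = d*(d - 2)^2*(d^2 - 2*d + 1) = d*(d - 2)^2*(d - 1)*(d - 1)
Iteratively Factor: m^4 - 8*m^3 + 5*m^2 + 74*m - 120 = (m - 5)*(m^3 - 3*m^2 - 10*m + 24) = (m - 5)*(m - 2)*(m^2 - m - 12) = (m - 5)*(m - 4)*(m - 2)*(m + 3)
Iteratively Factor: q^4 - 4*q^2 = (q)*(q^3 - 4*q) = q*(q - 2)*(q^2 + 2*q) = q^2*(q - 2)*(q + 2)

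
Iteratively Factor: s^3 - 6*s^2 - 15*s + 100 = (s + 4)*(s^2 - 10*s + 25) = (s - 5)*(s + 4)*(s - 5)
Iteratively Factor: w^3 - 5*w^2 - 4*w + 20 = (w + 2)*(w^2 - 7*w + 10) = (w - 2)*(w + 2)*(w - 5)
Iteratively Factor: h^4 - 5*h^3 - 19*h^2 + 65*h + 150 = (h + 3)*(h^3 - 8*h^2 + 5*h + 50) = (h + 2)*(h + 3)*(h^2 - 10*h + 25) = (h - 5)*(h + 2)*(h + 3)*(h - 5)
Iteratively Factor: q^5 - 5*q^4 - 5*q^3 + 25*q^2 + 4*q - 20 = (q + 2)*(q^4 - 7*q^3 + 9*q^2 + 7*q - 10) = (q - 1)*(q + 2)*(q^3 - 6*q^2 + 3*q + 10) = (q - 5)*(q - 1)*(q + 2)*(q^2 - q - 2) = (q - 5)*(q - 2)*(q - 1)*(q + 2)*(q + 1)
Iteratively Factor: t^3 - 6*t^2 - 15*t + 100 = (t - 5)*(t^2 - t - 20) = (t - 5)^2*(t + 4)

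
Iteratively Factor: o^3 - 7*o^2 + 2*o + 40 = (o - 4)*(o^2 - 3*o - 10) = (o - 4)*(o + 2)*(o - 5)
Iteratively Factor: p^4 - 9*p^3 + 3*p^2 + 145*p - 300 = (p - 3)*(p^3 - 6*p^2 - 15*p + 100) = (p - 3)*(p + 4)*(p^2 - 10*p + 25) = (p - 5)*(p - 3)*(p + 4)*(p - 5)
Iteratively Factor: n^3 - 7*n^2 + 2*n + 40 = (n - 5)*(n^2 - 2*n - 8) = (n - 5)*(n - 4)*(n + 2)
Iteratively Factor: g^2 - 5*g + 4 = (g - 1)*(g - 4)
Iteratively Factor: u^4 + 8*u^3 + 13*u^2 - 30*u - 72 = (u + 3)*(u^3 + 5*u^2 - 2*u - 24) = (u - 2)*(u + 3)*(u^2 + 7*u + 12) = (u - 2)*(u + 3)^2*(u + 4)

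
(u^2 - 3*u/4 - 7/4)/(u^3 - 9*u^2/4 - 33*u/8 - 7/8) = 2*(4*u - 7)/(8*u^2 - 26*u - 7)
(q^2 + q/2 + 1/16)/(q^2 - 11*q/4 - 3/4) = (q + 1/4)/(q - 3)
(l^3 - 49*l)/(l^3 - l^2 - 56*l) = (l - 7)/(l - 8)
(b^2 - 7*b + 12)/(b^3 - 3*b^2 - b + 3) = (b - 4)/(b^2 - 1)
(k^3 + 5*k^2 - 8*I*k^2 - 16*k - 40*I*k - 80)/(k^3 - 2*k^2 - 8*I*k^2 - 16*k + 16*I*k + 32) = (k + 5)/(k - 2)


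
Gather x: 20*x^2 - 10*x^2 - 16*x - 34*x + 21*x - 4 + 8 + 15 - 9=10*x^2 - 29*x + 10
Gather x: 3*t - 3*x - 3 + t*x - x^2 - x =3*t - x^2 + x*(t - 4) - 3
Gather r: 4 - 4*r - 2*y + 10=-4*r - 2*y + 14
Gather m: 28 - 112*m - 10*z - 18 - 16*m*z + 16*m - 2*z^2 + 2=m*(-16*z - 96) - 2*z^2 - 10*z + 12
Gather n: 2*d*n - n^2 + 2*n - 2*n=2*d*n - n^2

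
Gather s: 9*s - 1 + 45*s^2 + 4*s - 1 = 45*s^2 + 13*s - 2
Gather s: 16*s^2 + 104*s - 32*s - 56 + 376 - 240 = 16*s^2 + 72*s + 80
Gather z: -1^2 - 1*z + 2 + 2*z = z + 1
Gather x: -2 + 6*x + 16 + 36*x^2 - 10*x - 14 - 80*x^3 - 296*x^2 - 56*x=-80*x^3 - 260*x^2 - 60*x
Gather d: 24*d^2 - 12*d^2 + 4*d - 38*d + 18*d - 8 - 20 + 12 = 12*d^2 - 16*d - 16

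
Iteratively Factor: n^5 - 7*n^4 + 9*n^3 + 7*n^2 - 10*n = (n + 1)*(n^4 - 8*n^3 + 17*n^2 - 10*n) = n*(n + 1)*(n^3 - 8*n^2 + 17*n - 10) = n*(n - 1)*(n + 1)*(n^2 - 7*n + 10) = n*(n - 5)*(n - 1)*(n + 1)*(n - 2)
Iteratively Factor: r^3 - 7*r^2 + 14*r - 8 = (r - 1)*(r^2 - 6*r + 8) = (r - 4)*(r - 1)*(r - 2)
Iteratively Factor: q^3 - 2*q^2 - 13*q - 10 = (q + 1)*(q^2 - 3*q - 10) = (q + 1)*(q + 2)*(q - 5)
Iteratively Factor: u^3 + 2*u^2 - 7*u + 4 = (u - 1)*(u^2 + 3*u - 4) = (u - 1)^2*(u + 4)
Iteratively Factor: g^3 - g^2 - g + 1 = (g + 1)*(g^2 - 2*g + 1) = (g - 1)*(g + 1)*(g - 1)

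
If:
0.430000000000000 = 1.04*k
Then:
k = 0.41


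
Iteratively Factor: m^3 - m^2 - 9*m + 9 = (m + 3)*(m^2 - 4*m + 3) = (m - 3)*(m + 3)*(m - 1)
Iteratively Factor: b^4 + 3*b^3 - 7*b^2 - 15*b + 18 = (b - 2)*(b^3 + 5*b^2 + 3*b - 9) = (b - 2)*(b + 3)*(b^2 + 2*b - 3) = (b - 2)*(b + 3)^2*(b - 1)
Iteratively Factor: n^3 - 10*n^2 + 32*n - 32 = (n - 4)*(n^2 - 6*n + 8) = (n - 4)*(n - 2)*(n - 4)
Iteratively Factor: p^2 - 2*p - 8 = (p + 2)*(p - 4)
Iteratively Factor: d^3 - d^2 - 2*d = (d + 1)*(d^2 - 2*d) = d*(d + 1)*(d - 2)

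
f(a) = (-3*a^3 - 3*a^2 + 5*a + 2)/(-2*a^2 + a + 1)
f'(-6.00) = 1.52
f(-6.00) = -6.65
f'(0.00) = 3.00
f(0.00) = 2.00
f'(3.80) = 1.56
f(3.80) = 7.76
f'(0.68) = 4.96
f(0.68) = 4.06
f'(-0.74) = 6.67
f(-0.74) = 2.55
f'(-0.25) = 6.38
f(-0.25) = 0.98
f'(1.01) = 3334.96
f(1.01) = -29.76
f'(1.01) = 3334.96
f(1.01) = -29.76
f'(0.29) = 2.63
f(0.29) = 2.79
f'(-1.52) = 1.83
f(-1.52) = 0.39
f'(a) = (4*a - 1)*(-3*a^3 - 3*a^2 + 5*a + 2)/(-2*a^2 + a + 1)^2 + (-9*a^2 - 6*a + 5)/(-2*a^2 + a + 1)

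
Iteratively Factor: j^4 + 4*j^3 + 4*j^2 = (j)*(j^3 + 4*j^2 + 4*j) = j*(j + 2)*(j^2 + 2*j) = j*(j + 2)^2*(j)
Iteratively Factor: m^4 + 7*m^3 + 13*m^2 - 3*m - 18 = (m + 3)*(m^3 + 4*m^2 + m - 6) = (m - 1)*(m + 3)*(m^2 + 5*m + 6) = (m - 1)*(m + 2)*(m + 3)*(m + 3)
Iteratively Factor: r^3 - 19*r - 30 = (r + 2)*(r^2 - 2*r - 15) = (r - 5)*(r + 2)*(r + 3)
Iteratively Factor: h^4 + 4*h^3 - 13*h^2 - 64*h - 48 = (h + 3)*(h^3 + h^2 - 16*h - 16) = (h + 1)*(h + 3)*(h^2 - 16) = (h + 1)*(h + 3)*(h + 4)*(h - 4)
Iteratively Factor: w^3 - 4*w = (w)*(w^2 - 4) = w*(w + 2)*(w - 2)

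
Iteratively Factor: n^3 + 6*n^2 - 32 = (n - 2)*(n^2 + 8*n + 16) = (n - 2)*(n + 4)*(n + 4)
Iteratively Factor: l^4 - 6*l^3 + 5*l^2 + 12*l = (l)*(l^3 - 6*l^2 + 5*l + 12) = l*(l - 4)*(l^2 - 2*l - 3) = l*(l - 4)*(l + 1)*(l - 3)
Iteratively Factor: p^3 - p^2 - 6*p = (p - 3)*(p^2 + 2*p) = p*(p - 3)*(p + 2)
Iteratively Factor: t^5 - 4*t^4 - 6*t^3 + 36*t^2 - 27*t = (t - 3)*(t^4 - t^3 - 9*t^2 + 9*t) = (t - 3)*(t - 1)*(t^3 - 9*t) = (t - 3)*(t - 1)*(t + 3)*(t^2 - 3*t) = t*(t - 3)*(t - 1)*(t + 3)*(t - 3)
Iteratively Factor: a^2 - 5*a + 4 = (a - 4)*(a - 1)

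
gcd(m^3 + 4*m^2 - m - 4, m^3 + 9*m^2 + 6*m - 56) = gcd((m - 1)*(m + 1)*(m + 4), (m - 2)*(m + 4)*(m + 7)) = m + 4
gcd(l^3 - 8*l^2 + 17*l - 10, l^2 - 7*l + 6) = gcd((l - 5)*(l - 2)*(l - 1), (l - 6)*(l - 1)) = l - 1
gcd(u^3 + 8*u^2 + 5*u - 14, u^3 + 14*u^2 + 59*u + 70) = u^2 + 9*u + 14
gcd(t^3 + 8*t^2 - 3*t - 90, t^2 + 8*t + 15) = t + 5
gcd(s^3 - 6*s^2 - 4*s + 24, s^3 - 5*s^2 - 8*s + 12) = s^2 - 4*s - 12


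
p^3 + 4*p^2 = p^2*(p + 4)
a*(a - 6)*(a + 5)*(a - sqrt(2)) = a^4 - sqrt(2)*a^3 - a^3 - 30*a^2 + sqrt(2)*a^2 + 30*sqrt(2)*a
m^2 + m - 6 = (m - 2)*(m + 3)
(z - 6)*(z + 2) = z^2 - 4*z - 12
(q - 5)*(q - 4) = q^2 - 9*q + 20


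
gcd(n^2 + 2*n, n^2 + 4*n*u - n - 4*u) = 1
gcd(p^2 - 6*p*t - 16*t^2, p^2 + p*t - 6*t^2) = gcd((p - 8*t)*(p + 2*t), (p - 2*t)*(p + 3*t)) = 1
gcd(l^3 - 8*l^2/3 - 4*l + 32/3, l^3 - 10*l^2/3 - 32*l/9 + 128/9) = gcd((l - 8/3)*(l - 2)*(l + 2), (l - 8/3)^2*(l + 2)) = l^2 - 2*l/3 - 16/3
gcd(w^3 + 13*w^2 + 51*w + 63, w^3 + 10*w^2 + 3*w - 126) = w + 7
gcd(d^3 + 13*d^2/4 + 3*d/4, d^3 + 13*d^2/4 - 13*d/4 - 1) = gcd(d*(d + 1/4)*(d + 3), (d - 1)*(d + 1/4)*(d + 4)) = d + 1/4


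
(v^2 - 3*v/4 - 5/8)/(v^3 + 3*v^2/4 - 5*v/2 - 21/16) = 2*(4*v - 5)/(8*v^2 + 2*v - 21)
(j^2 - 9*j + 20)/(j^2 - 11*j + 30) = (j - 4)/(j - 6)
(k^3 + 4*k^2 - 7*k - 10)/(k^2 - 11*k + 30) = (k^3 + 4*k^2 - 7*k - 10)/(k^2 - 11*k + 30)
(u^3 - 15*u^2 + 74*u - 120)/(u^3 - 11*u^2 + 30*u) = (u - 4)/u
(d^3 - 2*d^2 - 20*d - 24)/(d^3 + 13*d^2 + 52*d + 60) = (d^2 - 4*d - 12)/(d^2 + 11*d + 30)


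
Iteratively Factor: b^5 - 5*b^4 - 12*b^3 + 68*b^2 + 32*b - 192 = (b + 3)*(b^4 - 8*b^3 + 12*b^2 + 32*b - 64) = (b + 2)*(b + 3)*(b^3 - 10*b^2 + 32*b - 32) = (b - 2)*(b + 2)*(b + 3)*(b^2 - 8*b + 16) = (b - 4)*(b - 2)*(b + 2)*(b + 3)*(b - 4)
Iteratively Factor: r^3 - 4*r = (r + 2)*(r^2 - 2*r) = (r - 2)*(r + 2)*(r)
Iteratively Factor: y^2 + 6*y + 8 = (y + 2)*(y + 4)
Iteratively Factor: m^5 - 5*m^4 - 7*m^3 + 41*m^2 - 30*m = (m - 1)*(m^4 - 4*m^3 - 11*m^2 + 30*m) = m*(m - 1)*(m^3 - 4*m^2 - 11*m + 30) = m*(m - 5)*(m - 1)*(m^2 + m - 6) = m*(m - 5)*(m - 2)*(m - 1)*(m + 3)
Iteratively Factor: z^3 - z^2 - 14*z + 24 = (z - 3)*(z^2 + 2*z - 8) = (z - 3)*(z - 2)*(z + 4)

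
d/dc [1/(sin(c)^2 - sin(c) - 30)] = (1 - 2*sin(c))*cos(c)/(sin(c) + cos(c)^2 + 29)^2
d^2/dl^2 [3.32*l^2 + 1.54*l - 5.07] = 6.64000000000000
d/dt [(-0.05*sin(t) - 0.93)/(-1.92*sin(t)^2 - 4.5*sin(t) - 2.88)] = (-3.5712*sin(t) + 0.048*cos(2*t) - 4.089)*cos(t)/(1.92*sin(t)^2 + 4.5*sin(t) + 2.88)^2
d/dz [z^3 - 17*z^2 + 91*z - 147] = 3*z^2 - 34*z + 91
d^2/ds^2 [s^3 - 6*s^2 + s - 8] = 6*s - 12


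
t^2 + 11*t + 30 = (t + 5)*(t + 6)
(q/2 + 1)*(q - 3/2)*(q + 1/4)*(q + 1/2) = q^4/2 + 5*q^3/8 - 5*q^2/4 - 35*q/32 - 3/16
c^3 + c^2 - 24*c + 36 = (c - 3)*(c - 2)*(c + 6)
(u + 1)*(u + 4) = u^2 + 5*u + 4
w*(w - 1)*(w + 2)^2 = w^4 + 3*w^3 - 4*w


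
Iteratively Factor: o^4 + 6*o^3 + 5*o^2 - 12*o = (o - 1)*(o^3 + 7*o^2 + 12*o) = o*(o - 1)*(o^2 + 7*o + 12) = o*(o - 1)*(o + 3)*(o + 4)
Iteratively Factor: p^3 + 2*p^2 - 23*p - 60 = (p + 3)*(p^2 - p - 20) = (p - 5)*(p + 3)*(p + 4)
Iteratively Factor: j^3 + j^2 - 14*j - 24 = (j + 2)*(j^2 - j - 12) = (j + 2)*(j + 3)*(j - 4)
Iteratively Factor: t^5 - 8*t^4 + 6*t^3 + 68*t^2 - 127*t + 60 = (t - 1)*(t^4 - 7*t^3 - t^2 + 67*t - 60) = (t - 4)*(t - 1)*(t^3 - 3*t^2 - 13*t + 15) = (t - 4)*(t - 1)^2*(t^2 - 2*t - 15) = (t - 4)*(t - 1)^2*(t + 3)*(t - 5)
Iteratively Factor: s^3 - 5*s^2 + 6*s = (s)*(s^2 - 5*s + 6) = s*(s - 2)*(s - 3)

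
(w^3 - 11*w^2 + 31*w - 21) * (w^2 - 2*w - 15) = w^5 - 13*w^4 + 38*w^3 + 82*w^2 - 423*w + 315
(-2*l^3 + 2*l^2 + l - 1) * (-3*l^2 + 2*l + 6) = 6*l^5 - 10*l^4 - 11*l^3 + 17*l^2 + 4*l - 6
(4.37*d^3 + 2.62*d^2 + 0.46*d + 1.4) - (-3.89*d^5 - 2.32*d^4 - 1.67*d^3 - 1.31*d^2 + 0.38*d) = 3.89*d^5 + 2.32*d^4 + 6.04*d^3 + 3.93*d^2 + 0.08*d + 1.4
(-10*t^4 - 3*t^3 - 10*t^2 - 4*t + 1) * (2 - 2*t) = 20*t^5 - 14*t^4 + 14*t^3 - 12*t^2 - 10*t + 2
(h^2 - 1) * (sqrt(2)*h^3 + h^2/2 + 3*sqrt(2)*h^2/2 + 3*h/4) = sqrt(2)*h^5 + h^4/2 + 3*sqrt(2)*h^4/2 - sqrt(2)*h^3 + 3*h^3/4 - 3*sqrt(2)*h^2/2 - h^2/2 - 3*h/4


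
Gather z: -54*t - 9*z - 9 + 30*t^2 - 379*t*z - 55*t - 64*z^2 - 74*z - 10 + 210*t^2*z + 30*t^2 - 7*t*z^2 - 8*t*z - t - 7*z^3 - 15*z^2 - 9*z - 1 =60*t^2 - 110*t - 7*z^3 + z^2*(-7*t - 79) + z*(210*t^2 - 387*t - 92) - 20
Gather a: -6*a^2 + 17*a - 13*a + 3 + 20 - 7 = -6*a^2 + 4*a + 16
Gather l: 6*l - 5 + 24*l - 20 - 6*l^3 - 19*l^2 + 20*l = -6*l^3 - 19*l^2 + 50*l - 25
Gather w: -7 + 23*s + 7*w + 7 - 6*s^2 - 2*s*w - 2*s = -6*s^2 + 21*s + w*(7 - 2*s)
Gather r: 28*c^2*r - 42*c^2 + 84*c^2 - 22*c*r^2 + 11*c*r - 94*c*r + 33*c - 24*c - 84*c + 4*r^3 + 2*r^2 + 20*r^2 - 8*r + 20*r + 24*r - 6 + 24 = 42*c^2 - 75*c + 4*r^3 + r^2*(22 - 22*c) + r*(28*c^2 - 83*c + 36) + 18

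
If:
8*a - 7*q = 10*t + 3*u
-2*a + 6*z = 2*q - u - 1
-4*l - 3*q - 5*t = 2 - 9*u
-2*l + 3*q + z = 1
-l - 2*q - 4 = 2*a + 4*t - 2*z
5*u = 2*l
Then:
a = -1481/1350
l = -77/15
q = -1838/675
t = 74/45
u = -154/75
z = -247/225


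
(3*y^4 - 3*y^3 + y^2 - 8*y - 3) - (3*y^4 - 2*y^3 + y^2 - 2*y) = -y^3 - 6*y - 3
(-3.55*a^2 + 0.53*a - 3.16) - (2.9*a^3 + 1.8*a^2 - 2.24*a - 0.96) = -2.9*a^3 - 5.35*a^2 + 2.77*a - 2.2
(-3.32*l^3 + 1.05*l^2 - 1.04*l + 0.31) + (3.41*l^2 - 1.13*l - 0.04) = -3.32*l^3 + 4.46*l^2 - 2.17*l + 0.27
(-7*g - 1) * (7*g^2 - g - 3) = -49*g^3 + 22*g + 3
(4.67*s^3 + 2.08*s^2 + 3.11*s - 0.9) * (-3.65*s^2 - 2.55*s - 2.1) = -17.0455*s^5 - 19.5005*s^4 - 26.4625*s^3 - 9.0135*s^2 - 4.236*s + 1.89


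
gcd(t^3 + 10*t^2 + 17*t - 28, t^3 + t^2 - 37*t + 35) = t^2 + 6*t - 7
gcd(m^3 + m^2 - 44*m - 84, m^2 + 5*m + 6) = m + 2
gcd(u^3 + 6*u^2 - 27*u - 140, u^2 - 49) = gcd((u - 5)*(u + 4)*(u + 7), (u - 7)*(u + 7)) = u + 7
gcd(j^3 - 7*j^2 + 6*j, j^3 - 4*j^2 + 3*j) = j^2 - j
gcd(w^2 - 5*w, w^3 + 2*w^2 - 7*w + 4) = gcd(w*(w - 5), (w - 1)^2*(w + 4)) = 1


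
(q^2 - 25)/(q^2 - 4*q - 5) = (q + 5)/(q + 1)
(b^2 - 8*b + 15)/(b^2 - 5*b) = (b - 3)/b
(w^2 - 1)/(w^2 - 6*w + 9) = (w^2 - 1)/(w^2 - 6*w + 9)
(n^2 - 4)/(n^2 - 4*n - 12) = (n - 2)/(n - 6)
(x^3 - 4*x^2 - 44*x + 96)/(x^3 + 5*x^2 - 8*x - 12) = (x - 8)/(x + 1)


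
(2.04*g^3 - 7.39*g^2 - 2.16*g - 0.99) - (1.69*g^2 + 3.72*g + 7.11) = 2.04*g^3 - 9.08*g^2 - 5.88*g - 8.1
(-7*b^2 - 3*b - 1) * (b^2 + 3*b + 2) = -7*b^4 - 24*b^3 - 24*b^2 - 9*b - 2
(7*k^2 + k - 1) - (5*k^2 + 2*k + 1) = 2*k^2 - k - 2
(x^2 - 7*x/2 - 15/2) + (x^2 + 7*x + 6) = 2*x^2 + 7*x/2 - 3/2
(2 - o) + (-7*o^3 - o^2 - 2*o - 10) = -7*o^3 - o^2 - 3*o - 8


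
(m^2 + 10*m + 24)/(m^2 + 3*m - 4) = (m + 6)/(m - 1)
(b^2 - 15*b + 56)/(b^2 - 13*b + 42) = (b - 8)/(b - 6)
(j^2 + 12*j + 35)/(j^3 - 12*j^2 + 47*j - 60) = (j^2 + 12*j + 35)/(j^3 - 12*j^2 + 47*j - 60)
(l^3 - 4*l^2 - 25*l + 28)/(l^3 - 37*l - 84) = (l - 1)/(l + 3)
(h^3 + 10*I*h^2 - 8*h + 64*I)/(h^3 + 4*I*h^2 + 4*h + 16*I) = (h + 8*I)/(h + 2*I)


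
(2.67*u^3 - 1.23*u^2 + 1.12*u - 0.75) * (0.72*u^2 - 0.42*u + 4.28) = 1.9224*u^5 - 2.007*u^4 + 12.7506*u^3 - 6.2748*u^2 + 5.1086*u - 3.21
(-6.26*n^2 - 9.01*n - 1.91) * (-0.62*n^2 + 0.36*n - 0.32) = 3.8812*n^4 + 3.3326*n^3 - 0.0561999999999998*n^2 + 2.1956*n + 0.6112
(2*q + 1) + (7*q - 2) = 9*q - 1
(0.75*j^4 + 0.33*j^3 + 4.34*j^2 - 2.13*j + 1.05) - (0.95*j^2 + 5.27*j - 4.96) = 0.75*j^4 + 0.33*j^3 + 3.39*j^2 - 7.4*j + 6.01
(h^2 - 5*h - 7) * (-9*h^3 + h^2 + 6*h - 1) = -9*h^5 + 46*h^4 + 64*h^3 - 38*h^2 - 37*h + 7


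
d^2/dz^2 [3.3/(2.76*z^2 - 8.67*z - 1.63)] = (50.27616*z^2 - 157.93272*z - 3.3*(5.52*z - 8.67)*(11.04*z - 17.34) - 29.69208)/(-2.76*z^2 + 8.67*z + 1.63)^3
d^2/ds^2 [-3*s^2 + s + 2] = -6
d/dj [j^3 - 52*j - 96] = 3*j^2 - 52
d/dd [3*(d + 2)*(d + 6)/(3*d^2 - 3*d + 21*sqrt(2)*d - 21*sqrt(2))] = (-(d + 2)*(d + 6)*(2*d - 1 + 7*sqrt(2)) + 2*(d + 4)*(d^2 - d + 7*sqrt(2)*d - 7*sqrt(2)))/(d^2 - d + 7*sqrt(2)*d - 7*sqrt(2))^2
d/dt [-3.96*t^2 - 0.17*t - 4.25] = -7.92*t - 0.17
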